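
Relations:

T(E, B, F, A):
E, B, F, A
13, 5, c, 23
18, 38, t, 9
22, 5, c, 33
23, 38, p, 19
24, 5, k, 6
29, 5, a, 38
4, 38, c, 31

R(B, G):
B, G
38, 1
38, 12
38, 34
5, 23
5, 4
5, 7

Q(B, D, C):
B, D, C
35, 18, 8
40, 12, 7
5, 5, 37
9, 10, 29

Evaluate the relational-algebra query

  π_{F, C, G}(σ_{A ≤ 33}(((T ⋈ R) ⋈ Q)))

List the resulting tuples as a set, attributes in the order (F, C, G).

{(c, 37, 23), (c, 37, 4), (c, 37, 7), (k, 37, 23), (k, 37, 4), (k, 37, 7)}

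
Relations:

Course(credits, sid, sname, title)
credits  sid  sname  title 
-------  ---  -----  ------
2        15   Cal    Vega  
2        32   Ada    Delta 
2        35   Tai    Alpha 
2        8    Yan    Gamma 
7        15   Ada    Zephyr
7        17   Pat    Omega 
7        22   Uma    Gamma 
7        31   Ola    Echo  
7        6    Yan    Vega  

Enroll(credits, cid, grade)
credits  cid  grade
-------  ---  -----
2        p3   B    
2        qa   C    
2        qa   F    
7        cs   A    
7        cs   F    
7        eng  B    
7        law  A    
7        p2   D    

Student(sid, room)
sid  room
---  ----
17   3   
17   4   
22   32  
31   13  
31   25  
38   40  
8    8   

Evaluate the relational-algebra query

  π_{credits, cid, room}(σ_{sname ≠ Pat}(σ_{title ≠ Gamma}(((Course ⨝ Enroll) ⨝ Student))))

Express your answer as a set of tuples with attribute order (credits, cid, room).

{(7, cs, 13), (7, cs, 25), (7, eng, 13), (7, eng, 25), (7, law, 13), (7, law, 25), (7, p2, 13), (7, p2, 25)}

Course ⋈ Enroll (natural join on credits): {(2, 15, Cal, Vega, p3, B), (2, 15, Cal, Vega, qa, C), (2, 15, Cal, Vega, qa, F), (2, 32, Ada, Delta, p3, B), (2, 32, Ada, Delta, qa, C), (2, 32, Ada, Delta, qa, F), (2, 35, Tai, Alpha, p3, B), (2, 35, Tai, Alpha, qa, C), (2, 35, Tai, Alpha, qa, F), (2, 8, Yan, Gamma, p3, B), (2, 8, Yan, Gamma, qa, C), (2, 8, Yan, Gamma, qa, F), (7, 15, Ada, Zephyr, cs, A), (7, 15, Ada, Zephyr, cs, F), (7, 15, Ada, Zephyr, eng, B), (7, 15, Ada, Zephyr, law, A), (7, 15, Ada, Zephyr, p2, D), (7, 17, Pat, Omega, cs, A), (7, 17, Pat, Omega, cs, F), (7, 17, Pat, Omega, eng, B), (7, 17, Pat, Omega, law, A), (7, 17, Pat, Omega, p2, D), (7, 22, Uma, Gamma, cs, A), (7, 22, Uma, Gamma, cs, F), (7, 22, Uma, Gamma, eng, B), (7, 22, Uma, Gamma, law, A), (7, 22, Uma, Gamma, p2, D), (7, 31, Ola, Echo, cs, A), (7, 31, Ola, Echo, cs, F), (7, 31, Ola, Echo, eng, B), (7, 31, Ola, Echo, law, A), (7, 31, Ola, Echo, p2, D), (7, 6, Yan, Vega, cs, A), (7, 6, Yan, Vega, cs, F), (7, 6, Yan, Vega, eng, B), (7, 6, Yan, Vega, law, A), (7, 6, Yan, Vega, p2, D)}
(Course ⨝ Enroll) ⋈ Student (natural join on sid): {(2, 8, Yan, Gamma, p3, B, 8), (2, 8, Yan, Gamma, qa, C, 8), (2, 8, Yan, Gamma, qa, F, 8), (7, 17, Pat, Omega, cs, A, 3), (7, 17, Pat, Omega, cs, A, 4), (7, 17, Pat, Omega, cs, F, 3), (7, 17, Pat, Omega, cs, F, 4), (7, 17, Pat, Omega, eng, B, 3), (7, 17, Pat, Omega, eng, B, 4), (7, 17, Pat, Omega, law, A, 3), (7, 17, Pat, Omega, law, A, 4), (7, 17, Pat, Omega, p2, D, 3), (7, 17, Pat, Omega, p2, D, 4), (7, 22, Uma, Gamma, cs, A, 32), (7, 22, Uma, Gamma, cs, F, 32), (7, 22, Uma, Gamma, eng, B, 32), (7, 22, Uma, Gamma, law, A, 32), (7, 22, Uma, Gamma, p2, D, 32), (7, 31, Ola, Echo, cs, A, 13), (7, 31, Ola, Echo, cs, A, 25), (7, 31, Ola, Echo, cs, F, 13), (7, 31, Ola, Echo, cs, F, 25), (7, 31, Ola, Echo, eng, B, 13), (7, 31, Ola, Echo, eng, B, 25), (7, 31, Ola, Echo, law, A, 13), (7, 31, Ola, Echo, law, A, 25), (7, 31, Ola, Echo, p2, D, 13), (7, 31, Ola, Echo, p2, D, 25)}
σ[title ≠ Gamma]: keep tuples satisfying title ≠ Gamma → {(7, 17, Pat, Omega, cs, A, 3), (7, 17, Pat, Omega, cs, A, 4), (7, 17, Pat, Omega, cs, F, 3), (7, 17, Pat, Omega, cs, F, 4), (7, 17, Pat, Omega, eng, B, 3), (7, 17, Pat, Omega, eng, B, 4), (7, 17, Pat, Omega, law, A, 3), (7, 17, Pat, Omega, law, A, 4), (7, 17, Pat, Omega, p2, D, 3), (7, 17, Pat, Omega, p2, D, 4), (7, 31, Ola, Echo, cs, A, 13), (7, 31, Ola, Echo, cs, A, 25), (7, 31, Ola, Echo, cs, F, 13), (7, 31, Ola, Echo, cs, F, 25), (7, 31, Ola, Echo, eng, B, 13), (7, 31, Ola, Echo, eng, B, 25), (7, 31, Ola, Echo, law, A, 13), (7, 31, Ola, Echo, law, A, 25), (7, 31, Ola, Echo, p2, D, 13), (7, 31, Ola, Echo, p2, D, 25)}
σ[sname ≠ Pat]: keep tuples satisfying sname ≠ Pat → {(7, 31, Ola, Echo, cs, A, 13), (7, 31, Ola, Echo, cs, A, 25), (7, 31, Ola, Echo, cs, F, 13), (7, 31, Ola, Echo, cs, F, 25), (7, 31, Ola, Echo, eng, B, 13), (7, 31, Ola, Echo, eng, B, 25), (7, 31, Ola, Echo, law, A, 13), (7, 31, Ola, Echo, law, A, 25), (7, 31, Ola, Echo, p2, D, 13), (7, 31, Ola, Echo, p2, D, 25)}
π[credits, cid, room]: project onto (credits, cid, room) (2 duplicate(s) eliminated) → {(7, cs, 13), (7, cs, 25), (7, eng, 13), (7, eng, 25), (7, law, 13), (7, law, 25), (7, p2, 13), (7, p2, 25)}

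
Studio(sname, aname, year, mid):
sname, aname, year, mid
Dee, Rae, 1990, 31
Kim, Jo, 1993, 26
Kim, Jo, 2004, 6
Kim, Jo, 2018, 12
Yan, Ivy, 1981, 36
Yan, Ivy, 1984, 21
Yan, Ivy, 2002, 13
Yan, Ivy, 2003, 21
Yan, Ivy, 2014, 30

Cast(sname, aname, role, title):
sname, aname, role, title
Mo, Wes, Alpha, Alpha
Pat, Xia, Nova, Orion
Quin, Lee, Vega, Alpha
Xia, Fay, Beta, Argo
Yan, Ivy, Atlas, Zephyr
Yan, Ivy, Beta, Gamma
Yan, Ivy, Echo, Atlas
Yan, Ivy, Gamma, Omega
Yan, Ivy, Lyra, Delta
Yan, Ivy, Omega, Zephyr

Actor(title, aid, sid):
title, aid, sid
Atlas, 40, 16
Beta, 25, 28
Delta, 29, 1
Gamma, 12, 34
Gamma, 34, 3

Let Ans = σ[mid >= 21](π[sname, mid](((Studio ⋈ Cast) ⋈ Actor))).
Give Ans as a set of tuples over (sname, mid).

{(Yan, 21), (Yan, 30), (Yan, 36)}

Joining Studio and Cast on sname, aname yields {(Yan, Ivy, 1981, 36, Atlas, Zephyr), (Yan, Ivy, 1981, 36, Beta, Gamma), (Yan, Ivy, 1981, 36, Echo, Atlas), (Yan, Ivy, 1981, 36, Gamma, Omega), (Yan, Ivy, 1981, 36, Lyra, Delta), (Yan, Ivy, 1981, 36, Omega, Zephyr), (Yan, Ivy, 1984, 21, Atlas, Zephyr), (Yan, Ivy, 1984, 21, Beta, Gamma), (Yan, Ivy, 1984, 21, Echo, Atlas), (Yan, Ivy, 1984, 21, Gamma, Omega), (Yan, Ivy, 1984, 21, Lyra, Delta), (Yan, Ivy, 1984, 21, Omega, Zephyr), (Yan, Ivy, 2002, 13, Atlas, Zephyr), (Yan, Ivy, 2002, 13, Beta, Gamma), (Yan, Ivy, 2002, 13, Echo, Atlas), (Yan, Ivy, 2002, 13, Gamma, Omega), (Yan, Ivy, 2002, 13, Lyra, Delta), (Yan, Ivy, 2002, 13, Omega, Zephyr), (Yan, Ivy, 2003, 21, Atlas, Zephyr), (Yan, Ivy, 2003, 21, Beta, Gamma), (Yan, Ivy, 2003, 21, Echo, Atlas), (Yan, Ivy, 2003, 21, Gamma, Omega), (Yan, Ivy, 2003, 21, Lyra, Delta), (Yan, Ivy, 2003, 21, Omega, Zephyr), (Yan, Ivy, 2014, 30, Atlas, Zephyr), (Yan, Ivy, 2014, 30, Beta, Gamma), (Yan, Ivy, 2014, 30, Echo, Atlas), (Yan, Ivy, 2014, 30, Gamma, Omega), (Yan, Ivy, 2014, 30, Lyra, Delta), (Yan, Ivy, 2014, 30, Omega, Zephyr)}.
Joining (Studio ⋈ Cast) and Actor on title yields {(Yan, Ivy, 1981, 36, Beta, Gamma, 12, 34), (Yan, Ivy, 1981, 36, Beta, Gamma, 34, 3), (Yan, Ivy, 1981, 36, Echo, Atlas, 40, 16), (Yan, Ivy, 1981, 36, Lyra, Delta, 29, 1), (Yan, Ivy, 1984, 21, Beta, Gamma, 12, 34), (Yan, Ivy, 1984, 21, Beta, Gamma, 34, 3), (Yan, Ivy, 1984, 21, Echo, Atlas, 40, 16), (Yan, Ivy, 1984, 21, Lyra, Delta, 29, 1), (Yan, Ivy, 2002, 13, Beta, Gamma, 12, 34), (Yan, Ivy, 2002, 13, Beta, Gamma, 34, 3), (Yan, Ivy, 2002, 13, Echo, Atlas, 40, 16), (Yan, Ivy, 2002, 13, Lyra, Delta, 29, 1), (Yan, Ivy, 2003, 21, Beta, Gamma, 12, 34), (Yan, Ivy, 2003, 21, Beta, Gamma, 34, 3), (Yan, Ivy, 2003, 21, Echo, Atlas, 40, 16), (Yan, Ivy, 2003, 21, Lyra, Delta, 29, 1), (Yan, Ivy, 2014, 30, Beta, Gamma, 12, 34), (Yan, Ivy, 2014, 30, Beta, Gamma, 34, 3), (Yan, Ivy, 2014, 30, Echo, Atlas, 40, 16), (Yan, Ivy, 2014, 30, Lyra, Delta, 29, 1)}.
Projecting to sname, mid (16 duplicate(s) eliminated): {(Yan, 13), (Yan, 21), (Yan, 30), (Yan, 36)}
σ[mid >= 21]: keep tuples satisfying mid >= 21 → {(Yan, 21), (Yan, 30), (Yan, 36)}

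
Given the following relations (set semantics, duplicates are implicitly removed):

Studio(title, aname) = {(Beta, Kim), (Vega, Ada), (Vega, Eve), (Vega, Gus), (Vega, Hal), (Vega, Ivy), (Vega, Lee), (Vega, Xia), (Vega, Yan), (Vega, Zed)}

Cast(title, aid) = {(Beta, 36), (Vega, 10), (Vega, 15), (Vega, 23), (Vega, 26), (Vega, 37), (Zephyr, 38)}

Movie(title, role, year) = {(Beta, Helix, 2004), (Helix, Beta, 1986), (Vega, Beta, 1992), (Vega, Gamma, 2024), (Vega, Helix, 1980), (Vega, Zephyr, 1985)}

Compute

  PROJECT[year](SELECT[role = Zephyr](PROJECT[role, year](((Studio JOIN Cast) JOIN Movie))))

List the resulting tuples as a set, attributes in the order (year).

{1985}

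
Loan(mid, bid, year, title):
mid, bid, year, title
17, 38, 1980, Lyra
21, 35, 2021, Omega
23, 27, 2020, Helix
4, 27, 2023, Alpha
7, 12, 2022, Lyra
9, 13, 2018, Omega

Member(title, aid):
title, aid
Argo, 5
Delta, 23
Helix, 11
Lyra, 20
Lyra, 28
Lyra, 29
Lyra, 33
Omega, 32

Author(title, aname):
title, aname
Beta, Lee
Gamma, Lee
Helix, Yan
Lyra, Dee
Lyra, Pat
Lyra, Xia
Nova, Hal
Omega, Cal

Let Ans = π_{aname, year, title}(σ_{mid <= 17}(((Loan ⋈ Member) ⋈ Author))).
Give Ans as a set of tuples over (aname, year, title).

Natural join on title: {(17, 38, 1980, Lyra, 20), (17, 38, 1980, Lyra, 28), (17, 38, 1980, Lyra, 29), (17, 38, 1980, Lyra, 33), (21, 35, 2021, Omega, 32), (23, 27, 2020, Helix, 11), (7, 12, 2022, Lyra, 20), (7, 12, 2022, Lyra, 28), (7, 12, 2022, Lyra, 29), (7, 12, 2022, Lyra, 33), (9, 13, 2018, Omega, 32)}
Natural join on title: {(17, 38, 1980, Lyra, 20, Dee), (17, 38, 1980, Lyra, 20, Pat), (17, 38, 1980, Lyra, 20, Xia), (17, 38, 1980, Lyra, 28, Dee), (17, 38, 1980, Lyra, 28, Pat), (17, 38, 1980, Lyra, 28, Xia), (17, 38, 1980, Lyra, 29, Dee), (17, 38, 1980, Lyra, 29, Pat), (17, 38, 1980, Lyra, 29, Xia), (17, 38, 1980, Lyra, 33, Dee), (17, 38, 1980, Lyra, 33, Pat), (17, 38, 1980, Lyra, 33, Xia), (21, 35, 2021, Omega, 32, Cal), (23, 27, 2020, Helix, 11, Yan), (7, 12, 2022, Lyra, 20, Dee), (7, 12, 2022, Lyra, 20, Pat), (7, 12, 2022, Lyra, 20, Xia), (7, 12, 2022, Lyra, 28, Dee), (7, 12, 2022, Lyra, 28, Pat), (7, 12, 2022, Lyra, 28, Xia), (7, 12, 2022, Lyra, 29, Dee), (7, 12, 2022, Lyra, 29, Pat), (7, 12, 2022, Lyra, 29, Xia), (7, 12, 2022, Lyra, 33, Dee), (7, 12, 2022, Lyra, 33, Pat), (7, 12, 2022, Lyra, 33, Xia), (9, 13, 2018, Omega, 32, Cal)}
Selection mid <= 17: {(17, 38, 1980, Lyra, 20, Dee), (17, 38, 1980, Lyra, 20, Pat), (17, 38, 1980, Lyra, 20, Xia), (17, 38, 1980, Lyra, 28, Dee), (17, 38, 1980, Lyra, 28, Pat), (17, 38, 1980, Lyra, 28, Xia), (17, 38, 1980, Lyra, 29, Dee), (17, 38, 1980, Lyra, 29, Pat), (17, 38, 1980, Lyra, 29, Xia), (17, 38, 1980, Lyra, 33, Dee), (17, 38, 1980, Lyra, 33, Pat), (17, 38, 1980, Lyra, 33, Xia), (7, 12, 2022, Lyra, 20, Dee), (7, 12, 2022, Lyra, 20, Pat), (7, 12, 2022, Lyra, 20, Xia), (7, 12, 2022, Lyra, 28, Dee), (7, 12, 2022, Lyra, 28, Pat), (7, 12, 2022, Lyra, 28, Xia), (7, 12, 2022, Lyra, 29, Dee), (7, 12, 2022, Lyra, 29, Pat), (7, 12, 2022, Lyra, 29, Xia), (7, 12, 2022, Lyra, 33, Dee), (7, 12, 2022, Lyra, 33, Pat), (7, 12, 2022, Lyra, 33, Xia), (9, 13, 2018, Omega, 32, Cal)}
π_{aname, year, title} gives {(Cal, 2018, Omega), (Dee, 1980, Lyra), (Dee, 2022, Lyra), (Pat, 1980, Lyra), (Pat, 2022, Lyra), (Xia, 1980, Lyra), (Xia, 2022, Lyra)} (18 duplicate(s) eliminated).

{(Cal, 2018, Omega), (Dee, 1980, Lyra), (Dee, 2022, Lyra), (Pat, 1980, Lyra), (Pat, 2022, Lyra), (Xia, 1980, Lyra), (Xia, 2022, Lyra)}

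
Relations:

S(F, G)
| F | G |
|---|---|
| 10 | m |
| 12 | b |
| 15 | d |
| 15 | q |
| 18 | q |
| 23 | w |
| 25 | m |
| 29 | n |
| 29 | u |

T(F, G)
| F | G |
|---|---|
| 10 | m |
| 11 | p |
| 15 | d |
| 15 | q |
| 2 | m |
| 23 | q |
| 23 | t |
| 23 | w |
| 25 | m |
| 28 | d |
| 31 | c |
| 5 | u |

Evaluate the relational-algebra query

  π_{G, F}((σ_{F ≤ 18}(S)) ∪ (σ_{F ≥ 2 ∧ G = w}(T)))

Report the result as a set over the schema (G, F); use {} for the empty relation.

Apply σ_{F ≤ 18}; surviving tuples: {(10, m), (12, b), (15, d), (15, q), (18, q)}
Apply σ_{F ≥ 2 ∧ G = w}; surviving tuples: {(23, w)}
Union: {(10, m), (12, b), (15, d), (15, q), (18, q)} with {(23, w)} → {(10, m), (12, b), (15, d), (15, q), (18, q), (23, w)}
Keep only column(s) G, F: {(b, 12), (d, 15), (m, 10), (q, 15), (q, 18), (w, 23)}

{(b, 12), (d, 15), (m, 10), (q, 15), (q, 18), (w, 23)}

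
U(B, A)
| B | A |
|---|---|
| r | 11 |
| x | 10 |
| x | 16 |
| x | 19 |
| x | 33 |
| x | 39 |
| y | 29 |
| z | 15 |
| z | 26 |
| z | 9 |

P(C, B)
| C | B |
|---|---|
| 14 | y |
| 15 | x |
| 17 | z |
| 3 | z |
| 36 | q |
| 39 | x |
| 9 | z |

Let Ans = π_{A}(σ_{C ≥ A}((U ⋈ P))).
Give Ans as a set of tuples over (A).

Natural join on B: {(x, 10, 15), (x, 10, 39), (x, 16, 15), (x, 16, 39), (x, 19, 15), (x, 19, 39), (x, 33, 15), (x, 33, 39), (x, 39, 15), (x, 39, 39), (y, 29, 14), (z, 15, 17), (z, 15, 3), (z, 15, 9), (z, 26, 17), (z, 26, 3), (z, 26, 9), (z, 9, 17), (z, 9, 3), (z, 9, 9)}
Filtering on C ≥ A leaves {(x, 10, 15), (x, 10, 39), (x, 16, 39), (x, 19, 39), (x, 33, 39), (x, 39, 39), (z, 15, 17), (z, 9, 17), (z, 9, 9)}.
π_{A} gives {10, 15, 16, 19, 33, 39, 9} (2 duplicate(s) eliminated).

{10, 15, 16, 19, 33, 39, 9}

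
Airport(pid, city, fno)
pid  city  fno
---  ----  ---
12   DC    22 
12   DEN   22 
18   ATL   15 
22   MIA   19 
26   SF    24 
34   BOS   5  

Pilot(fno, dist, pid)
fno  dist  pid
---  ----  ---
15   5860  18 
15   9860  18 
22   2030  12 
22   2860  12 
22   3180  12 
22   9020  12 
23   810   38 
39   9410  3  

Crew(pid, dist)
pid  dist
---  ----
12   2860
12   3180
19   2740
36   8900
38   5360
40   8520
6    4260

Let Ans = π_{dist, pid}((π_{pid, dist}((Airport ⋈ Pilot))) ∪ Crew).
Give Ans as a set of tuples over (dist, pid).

{(2030, 12), (2740, 19), (2860, 12), (3180, 12), (4260, 6), (5360, 38), (5860, 18), (8520, 40), (8900, 36), (9020, 12), (9860, 18)}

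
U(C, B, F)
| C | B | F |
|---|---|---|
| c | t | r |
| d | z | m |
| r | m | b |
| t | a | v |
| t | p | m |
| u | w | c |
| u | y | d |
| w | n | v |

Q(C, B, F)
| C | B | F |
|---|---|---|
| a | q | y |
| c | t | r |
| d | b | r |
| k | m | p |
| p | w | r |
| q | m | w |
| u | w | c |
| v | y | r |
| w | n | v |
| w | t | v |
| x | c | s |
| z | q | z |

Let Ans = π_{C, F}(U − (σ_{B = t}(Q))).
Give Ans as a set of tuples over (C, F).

{(d, m), (r, b), (t, m), (t, v), (u, c), (u, d), (w, v)}

Apply σ_{B = t}; surviving tuples: {(c, t, r), (w, t, v)}
Taking the difference: {(d, z, m), (r, m, b), (t, a, v), (t, p, m), (u, w, c), (u, y, d), (w, n, v)}
Projecting to C, F: {(d, m), (r, b), (t, m), (t, v), (u, c), (u, d), (w, v)}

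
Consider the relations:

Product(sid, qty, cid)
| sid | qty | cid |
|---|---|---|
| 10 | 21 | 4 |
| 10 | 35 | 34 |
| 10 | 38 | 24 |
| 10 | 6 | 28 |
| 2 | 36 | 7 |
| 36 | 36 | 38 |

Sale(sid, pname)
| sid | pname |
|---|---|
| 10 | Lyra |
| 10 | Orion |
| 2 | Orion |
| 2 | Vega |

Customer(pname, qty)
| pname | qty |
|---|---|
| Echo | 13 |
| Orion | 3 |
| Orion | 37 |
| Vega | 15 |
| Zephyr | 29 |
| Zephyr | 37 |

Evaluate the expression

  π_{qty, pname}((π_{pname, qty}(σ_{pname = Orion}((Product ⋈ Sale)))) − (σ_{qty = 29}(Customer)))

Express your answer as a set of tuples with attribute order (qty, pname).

Natural join on sid: {(10, 21, 4, Lyra), (10, 21, 4, Orion), (10, 35, 34, Lyra), (10, 35, 34, Orion), (10, 38, 24, Lyra), (10, 38, 24, Orion), (10, 6, 28, Lyra), (10, 6, 28, Orion), (2, 36, 7, Orion), (2, 36, 7, Vega)}
Filtering on pname = Orion leaves {(10, 21, 4, Orion), (10, 35, 34, Orion), (10, 38, 24, Orion), (10, 6, 28, Orion), (2, 36, 7, Orion)}.
π[pname, qty]: project onto (pname, qty) → {(Orion, 21), (Orion, 35), (Orion, 36), (Orion, 38), (Orion, 6)}
Filtering on qty = 29 leaves {(Zephyr, 29)}.
Set difference of the two operands is {(Orion, 21), (Orion, 35), (Orion, 36), (Orion, 38), (Orion, 6)}.
π[qty, pname]: project onto (qty, pname) → {(21, Orion), (35, Orion), (36, Orion), (38, Orion), (6, Orion)}

{(21, Orion), (35, Orion), (36, Orion), (38, Orion), (6, Orion)}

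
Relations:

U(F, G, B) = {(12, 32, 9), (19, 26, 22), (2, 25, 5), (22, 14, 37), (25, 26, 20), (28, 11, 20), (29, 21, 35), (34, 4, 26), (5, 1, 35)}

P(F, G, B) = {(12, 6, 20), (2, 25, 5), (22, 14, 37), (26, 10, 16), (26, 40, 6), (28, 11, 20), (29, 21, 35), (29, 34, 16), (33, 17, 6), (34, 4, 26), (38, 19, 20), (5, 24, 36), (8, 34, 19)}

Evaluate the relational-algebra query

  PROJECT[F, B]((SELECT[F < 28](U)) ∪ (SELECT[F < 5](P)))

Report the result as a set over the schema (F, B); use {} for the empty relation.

{(12, 9), (19, 22), (2, 5), (22, 37), (25, 20), (5, 35)}

Filtering on F < 28 leaves {(12, 32, 9), (19, 26, 22), (2, 25, 5), (22, 14, 37), (25, 26, 20), (5, 1, 35)}.
Filtering on F < 5 leaves {(2, 25, 5)}.
Union: {(12, 32, 9), (19, 26, 22), (2, 25, 5), (22, 14, 37), (25, 26, 20), (5, 1, 35)} with {(2, 25, 5)} → {(12, 32, 9), (19, 26, 22), (2, 25, 5), (22, 14, 37), (25, 26, 20), (5, 1, 35)}
π[F, B]: project onto (F, B) → {(12, 9), (19, 22), (2, 5), (22, 37), (25, 20), (5, 35)}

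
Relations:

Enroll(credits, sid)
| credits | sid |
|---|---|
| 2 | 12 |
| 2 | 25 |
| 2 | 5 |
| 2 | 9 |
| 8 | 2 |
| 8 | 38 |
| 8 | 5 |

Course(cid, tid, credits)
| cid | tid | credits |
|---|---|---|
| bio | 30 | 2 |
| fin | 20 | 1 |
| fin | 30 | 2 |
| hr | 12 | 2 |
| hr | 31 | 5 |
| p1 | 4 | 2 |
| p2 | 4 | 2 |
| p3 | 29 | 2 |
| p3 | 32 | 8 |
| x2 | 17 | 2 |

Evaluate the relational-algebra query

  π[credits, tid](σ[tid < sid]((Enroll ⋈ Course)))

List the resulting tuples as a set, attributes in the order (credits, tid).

{(2, 12), (2, 17), (2, 4), (8, 32)}

Natural join on credits: {(2, 12, bio, 30), (2, 12, fin, 30), (2, 12, hr, 12), (2, 12, p1, 4), (2, 12, p2, 4), (2, 12, p3, 29), (2, 12, x2, 17), (2, 25, bio, 30), (2, 25, fin, 30), (2, 25, hr, 12), (2, 25, p1, 4), (2, 25, p2, 4), (2, 25, p3, 29), (2, 25, x2, 17), (2, 5, bio, 30), (2, 5, fin, 30), (2, 5, hr, 12), (2, 5, p1, 4), (2, 5, p2, 4), (2, 5, p3, 29), (2, 5, x2, 17), (2, 9, bio, 30), (2, 9, fin, 30), (2, 9, hr, 12), (2, 9, p1, 4), (2, 9, p2, 4), (2, 9, p3, 29), (2, 9, x2, 17), (8, 2, p3, 32), (8, 38, p3, 32), (8, 5, p3, 32)}
Filtering on tid < sid leaves {(2, 12, p1, 4), (2, 12, p2, 4), (2, 25, hr, 12), (2, 25, p1, 4), (2, 25, p2, 4), (2, 25, x2, 17), (2, 5, p1, 4), (2, 5, p2, 4), (2, 9, p1, 4), (2, 9, p2, 4), (8, 38, p3, 32)}.
Keep only column(s) credits, tid (7 duplicate(s) eliminated): {(2, 12), (2, 17), (2, 4), (8, 32)}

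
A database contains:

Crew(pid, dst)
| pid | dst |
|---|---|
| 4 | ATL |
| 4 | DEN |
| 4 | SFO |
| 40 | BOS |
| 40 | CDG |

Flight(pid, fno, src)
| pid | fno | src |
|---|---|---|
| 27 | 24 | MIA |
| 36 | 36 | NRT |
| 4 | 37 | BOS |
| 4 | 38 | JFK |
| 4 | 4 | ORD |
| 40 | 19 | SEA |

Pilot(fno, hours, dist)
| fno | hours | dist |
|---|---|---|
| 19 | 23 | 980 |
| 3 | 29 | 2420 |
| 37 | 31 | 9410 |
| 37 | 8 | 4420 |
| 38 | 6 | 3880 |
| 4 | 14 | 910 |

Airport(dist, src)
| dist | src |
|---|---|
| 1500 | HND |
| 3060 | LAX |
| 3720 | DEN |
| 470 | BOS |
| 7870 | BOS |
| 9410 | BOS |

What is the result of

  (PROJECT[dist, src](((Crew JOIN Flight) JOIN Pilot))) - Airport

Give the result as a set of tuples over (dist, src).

{(3880, JFK), (4420, BOS), (910, ORD), (980, SEA)}

Joining Crew and Flight on pid yields {(4, ATL, 37, BOS), (4, ATL, 38, JFK), (4, ATL, 4, ORD), (4, DEN, 37, BOS), (4, DEN, 38, JFK), (4, DEN, 4, ORD), (4, SFO, 37, BOS), (4, SFO, 38, JFK), (4, SFO, 4, ORD), (40, BOS, 19, SEA), (40, CDG, 19, SEA)}.
Joining (Crew JOIN Flight) and Pilot on fno yields {(4, ATL, 37, BOS, 31, 9410), (4, ATL, 37, BOS, 8, 4420), (4, ATL, 38, JFK, 6, 3880), (4, ATL, 4, ORD, 14, 910), (4, DEN, 37, BOS, 31, 9410), (4, DEN, 37, BOS, 8, 4420), (4, DEN, 38, JFK, 6, 3880), (4, DEN, 4, ORD, 14, 910), (4, SFO, 37, BOS, 31, 9410), (4, SFO, 37, BOS, 8, 4420), (4, SFO, 38, JFK, 6, 3880), (4, SFO, 4, ORD, 14, 910), (40, BOS, 19, SEA, 23, 980), (40, CDG, 19, SEA, 23, 980)}.
π_{dist, src} gives {(3880, JFK), (4420, BOS), (910, ORD), (9410, BOS), (980, SEA)} (9 duplicate(s) eliminated).
Taking the difference: {(3880, JFK), (4420, BOS), (910, ORD), (980, SEA)}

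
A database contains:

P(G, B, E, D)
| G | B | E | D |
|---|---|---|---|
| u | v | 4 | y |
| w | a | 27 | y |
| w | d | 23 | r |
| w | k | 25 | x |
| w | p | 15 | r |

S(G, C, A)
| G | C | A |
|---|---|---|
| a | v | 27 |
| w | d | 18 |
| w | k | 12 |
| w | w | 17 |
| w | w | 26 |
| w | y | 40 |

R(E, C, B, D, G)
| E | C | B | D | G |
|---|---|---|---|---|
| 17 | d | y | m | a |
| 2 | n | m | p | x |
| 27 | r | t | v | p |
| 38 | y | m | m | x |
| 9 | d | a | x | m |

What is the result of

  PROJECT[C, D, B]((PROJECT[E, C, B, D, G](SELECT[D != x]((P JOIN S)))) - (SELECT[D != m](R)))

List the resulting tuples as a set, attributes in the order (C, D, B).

{(d, r, d), (d, r, p), (d, y, a), (k, r, d), (k, r, p), (k, y, a), (w, r, d), (w, r, p), (w, y, a), (y, r, d), (y, r, p), (y, y, a)}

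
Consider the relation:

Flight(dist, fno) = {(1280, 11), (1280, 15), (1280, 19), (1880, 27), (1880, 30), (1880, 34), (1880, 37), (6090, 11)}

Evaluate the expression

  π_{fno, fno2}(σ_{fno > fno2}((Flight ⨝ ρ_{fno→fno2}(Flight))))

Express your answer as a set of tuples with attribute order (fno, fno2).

{(15, 11), (19, 11), (19, 15), (30, 27), (34, 27), (34, 30), (37, 27), (37, 30), (37, 34)}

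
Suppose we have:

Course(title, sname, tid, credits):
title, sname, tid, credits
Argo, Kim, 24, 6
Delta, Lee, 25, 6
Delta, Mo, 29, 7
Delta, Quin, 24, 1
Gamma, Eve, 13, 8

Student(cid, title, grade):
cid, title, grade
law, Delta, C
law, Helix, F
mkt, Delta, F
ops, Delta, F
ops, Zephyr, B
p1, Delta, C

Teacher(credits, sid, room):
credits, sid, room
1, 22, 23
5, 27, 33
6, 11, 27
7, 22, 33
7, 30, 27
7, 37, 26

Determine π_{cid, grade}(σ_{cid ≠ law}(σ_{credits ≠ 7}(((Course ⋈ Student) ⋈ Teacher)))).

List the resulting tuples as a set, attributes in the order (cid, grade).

Natural join on title: {(Delta, Lee, 25, 6, law, C), (Delta, Lee, 25, 6, mkt, F), (Delta, Lee, 25, 6, ops, F), (Delta, Lee, 25, 6, p1, C), (Delta, Mo, 29, 7, law, C), (Delta, Mo, 29, 7, mkt, F), (Delta, Mo, 29, 7, ops, F), (Delta, Mo, 29, 7, p1, C), (Delta, Quin, 24, 1, law, C), (Delta, Quin, 24, 1, mkt, F), (Delta, Quin, 24, 1, ops, F), (Delta, Quin, 24, 1, p1, C)}
Natural join on credits: {(Delta, Lee, 25, 6, law, C, 11, 27), (Delta, Lee, 25, 6, mkt, F, 11, 27), (Delta, Lee, 25, 6, ops, F, 11, 27), (Delta, Lee, 25, 6, p1, C, 11, 27), (Delta, Mo, 29, 7, law, C, 22, 33), (Delta, Mo, 29, 7, law, C, 30, 27), (Delta, Mo, 29, 7, law, C, 37, 26), (Delta, Mo, 29, 7, mkt, F, 22, 33), (Delta, Mo, 29, 7, mkt, F, 30, 27), (Delta, Mo, 29, 7, mkt, F, 37, 26), (Delta, Mo, 29, 7, ops, F, 22, 33), (Delta, Mo, 29, 7, ops, F, 30, 27), (Delta, Mo, 29, 7, ops, F, 37, 26), (Delta, Mo, 29, 7, p1, C, 22, 33), (Delta, Mo, 29, 7, p1, C, 30, 27), (Delta, Mo, 29, 7, p1, C, 37, 26), (Delta, Quin, 24, 1, law, C, 22, 23), (Delta, Quin, 24, 1, mkt, F, 22, 23), (Delta, Quin, 24, 1, ops, F, 22, 23), (Delta, Quin, 24, 1, p1, C, 22, 23)}
Filtering on credits ≠ 7 leaves {(Delta, Lee, 25, 6, law, C, 11, 27), (Delta, Lee, 25, 6, mkt, F, 11, 27), (Delta, Lee, 25, 6, ops, F, 11, 27), (Delta, Lee, 25, 6, p1, C, 11, 27), (Delta, Quin, 24, 1, law, C, 22, 23), (Delta, Quin, 24, 1, mkt, F, 22, 23), (Delta, Quin, 24, 1, ops, F, 22, 23), (Delta, Quin, 24, 1, p1, C, 22, 23)}.
Filtering on cid ≠ law leaves {(Delta, Lee, 25, 6, mkt, F, 11, 27), (Delta, Lee, 25, 6, ops, F, 11, 27), (Delta, Lee, 25, 6, p1, C, 11, 27), (Delta, Quin, 24, 1, mkt, F, 22, 23), (Delta, Quin, 24, 1, ops, F, 22, 23), (Delta, Quin, 24, 1, p1, C, 22, 23)}.
π_{cid, grade} gives {(mkt, F), (ops, F), (p1, C)} (3 duplicate(s) eliminated).

{(mkt, F), (ops, F), (p1, C)}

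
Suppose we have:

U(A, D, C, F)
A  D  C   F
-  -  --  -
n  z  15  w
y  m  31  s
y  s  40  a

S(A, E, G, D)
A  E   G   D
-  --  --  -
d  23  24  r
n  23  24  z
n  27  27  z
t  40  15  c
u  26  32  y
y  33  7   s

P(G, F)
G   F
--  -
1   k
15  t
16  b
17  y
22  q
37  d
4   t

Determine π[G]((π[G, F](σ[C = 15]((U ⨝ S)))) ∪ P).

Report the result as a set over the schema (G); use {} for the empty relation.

{1, 15, 16, 17, 22, 24, 27, 37, 4}

Natural join on A, D: {(n, z, 15, w, 23, 24), (n, z, 15, w, 27, 27), (y, s, 40, a, 33, 7)}
Filtering on C = 15 leaves {(n, z, 15, w, 23, 24), (n, z, 15, w, 27, 27)}.
Keep only column(s) G, F: {(24, w), (27, w)}
Union: {(24, w), (27, w)} with {(1, k), (15, t), (16, b), (17, y), (22, q), (37, d), (4, t)} → {(1, k), (15, t), (16, b), (17, y), (22, q), (24, w), (27, w), (37, d), (4, t)}
Keep only column(s) G: {1, 15, 16, 17, 22, 24, 27, 37, 4}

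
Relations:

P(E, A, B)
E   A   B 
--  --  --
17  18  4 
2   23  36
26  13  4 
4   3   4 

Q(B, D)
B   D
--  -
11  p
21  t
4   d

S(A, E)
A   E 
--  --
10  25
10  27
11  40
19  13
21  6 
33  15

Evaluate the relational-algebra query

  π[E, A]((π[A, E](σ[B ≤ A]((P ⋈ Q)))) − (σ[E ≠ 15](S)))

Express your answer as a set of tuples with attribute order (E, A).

{(17, 18), (26, 13)}

P ⋈ Q (natural join on B): {(17, 18, 4, d), (26, 13, 4, d), (4, 3, 4, d)}
Selection B ≤ A: {(17, 18, 4, d), (26, 13, 4, d)}
Keep only column(s) A, E: {(13, 26), (18, 17)}
Selection E ≠ 15: {(10, 25), (10, 27), (11, 40), (19, 13), (21, 6)}
Difference: {(13, 26), (18, 17)} with {(10, 25), (10, 27), (11, 40), (19, 13), (21, 6)} → {(13, 26), (18, 17)}
Keep only column(s) E, A: {(17, 18), (26, 13)}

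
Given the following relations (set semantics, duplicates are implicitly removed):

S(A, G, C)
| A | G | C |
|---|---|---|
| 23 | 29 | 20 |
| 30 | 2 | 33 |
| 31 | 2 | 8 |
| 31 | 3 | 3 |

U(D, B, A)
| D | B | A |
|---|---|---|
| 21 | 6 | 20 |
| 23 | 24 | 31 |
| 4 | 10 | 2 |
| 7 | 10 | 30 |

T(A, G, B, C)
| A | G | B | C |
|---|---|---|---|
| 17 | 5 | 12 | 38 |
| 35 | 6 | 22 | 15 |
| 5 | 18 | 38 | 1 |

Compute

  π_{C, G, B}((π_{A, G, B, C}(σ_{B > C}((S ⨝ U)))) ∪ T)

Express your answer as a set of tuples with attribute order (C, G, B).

Joining S and U on A yields {(30, 2, 33, 7, 10), (31, 2, 8, 23, 24), (31, 3, 3, 23, 24)}.
σ[B > C]: keep tuples satisfying B > C → {(31, 2, 8, 23, 24), (31, 3, 3, 23, 24)}
π[A, G, B, C]: project onto (A, G, B, C) → {(31, 2, 24, 8), (31, 3, 24, 3)}
Set union of the two operands is {(17, 5, 12, 38), (31, 2, 24, 8), (31, 3, 24, 3), (35, 6, 22, 15), (5, 18, 38, 1)}.
π[C, G, B]: project onto (C, G, B) → {(1, 18, 38), (15, 6, 22), (3, 3, 24), (38, 5, 12), (8, 2, 24)}

{(1, 18, 38), (15, 6, 22), (3, 3, 24), (38, 5, 12), (8, 2, 24)}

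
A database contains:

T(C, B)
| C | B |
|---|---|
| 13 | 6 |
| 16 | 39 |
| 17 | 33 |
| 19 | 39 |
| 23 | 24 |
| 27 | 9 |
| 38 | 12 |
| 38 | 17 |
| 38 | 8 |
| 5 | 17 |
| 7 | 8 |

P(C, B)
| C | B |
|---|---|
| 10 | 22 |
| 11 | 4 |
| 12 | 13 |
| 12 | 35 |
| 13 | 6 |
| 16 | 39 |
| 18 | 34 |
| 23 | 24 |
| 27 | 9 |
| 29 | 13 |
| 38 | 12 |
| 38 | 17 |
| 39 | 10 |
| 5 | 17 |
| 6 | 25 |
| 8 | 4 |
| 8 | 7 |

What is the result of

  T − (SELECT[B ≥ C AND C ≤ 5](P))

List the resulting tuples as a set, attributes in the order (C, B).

{(13, 6), (16, 39), (17, 33), (19, 39), (23, 24), (27, 9), (38, 12), (38, 17), (38, 8), (7, 8)}

σ[B ≥ C AND C ≤ 5]: keep tuples satisfying B ≥ C AND C ≤ 5 → {(5, 17)}
Taking the difference: {(13, 6), (16, 39), (17, 33), (19, 39), (23, 24), (27, 9), (38, 12), (38, 17), (38, 8), (7, 8)}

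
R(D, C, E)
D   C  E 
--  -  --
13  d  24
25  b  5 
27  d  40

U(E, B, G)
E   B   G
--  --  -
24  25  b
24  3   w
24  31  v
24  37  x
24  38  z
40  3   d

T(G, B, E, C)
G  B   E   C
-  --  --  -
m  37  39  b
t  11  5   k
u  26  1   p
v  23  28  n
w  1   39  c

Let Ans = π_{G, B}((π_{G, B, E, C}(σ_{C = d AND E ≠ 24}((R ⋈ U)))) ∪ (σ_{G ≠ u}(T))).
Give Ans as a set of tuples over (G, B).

Natural join on E: {(13, d, 24, 25, b), (13, d, 24, 3, w), (13, d, 24, 31, v), (13, d, 24, 37, x), (13, d, 24, 38, z), (27, d, 40, 3, d)}
Selection C = d AND E ≠ 24: {(27, d, 40, 3, d)}
π[G, B, E, C]: project onto (G, B, E, C) → {(d, 3, 40, d)}
Selection G ≠ u: {(m, 37, 39, b), (t, 11, 5, k), (v, 23, 28, n), (w, 1, 39, c)}
Set union of the two operands is {(d, 3, 40, d), (m, 37, 39, b), (t, 11, 5, k), (v, 23, 28, n), (w, 1, 39, c)}.
π[G, B]: project onto (G, B) → {(d, 3), (m, 37), (t, 11), (v, 23), (w, 1)}

{(d, 3), (m, 37), (t, 11), (v, 23), (w, 1)}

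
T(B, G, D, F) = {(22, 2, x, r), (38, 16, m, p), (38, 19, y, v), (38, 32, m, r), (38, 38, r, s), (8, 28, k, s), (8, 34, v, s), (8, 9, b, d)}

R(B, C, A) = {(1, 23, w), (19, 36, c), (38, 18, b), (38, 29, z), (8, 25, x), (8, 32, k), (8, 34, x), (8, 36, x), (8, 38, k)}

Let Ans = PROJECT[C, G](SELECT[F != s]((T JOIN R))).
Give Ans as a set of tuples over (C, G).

Joining T and R on B yields {(38, 16, m, p, 18, b), (38, 16, m, p, 29, z), (38, 19, y, v, 18, b), (38, 19, y, v, 29, z), (38, 32, m, r, 18, b), (38, 32, m, r, 29, z), (38, 38, r, s, 18, b), (38, 38, r, s, 29, z), (8, 28, k, s, 25, x), (8, 28, k, s, 32, k), (8, 28, k, s, 34, x), (8, 28, k, s, 36, x), (8, 28, k, s, 38, k), (8, 34, v, s, 25, x), (8, 34, v, s, 32, k), (8, 34, v, s, 34, x), (8, 34, v, s, 36, x), (8, 34, v, s, 38, k), (8, 9, b, d, 25, x), (8, 9, b, d, 32, k), (8, 9, b, d, 34, x), (8, 9, b, d, 36, x), (8, 9, b, d, 38, k)}.
σ[F != s]: keep tuples satisfying F != s → {(38, 16, m, p, 18, b), (38, 16, m, p, 29, z), (38, 19, y, v, 18, b), (38, 19, y, v, 29, z), (38, 32, m, r, 18, b), (38, 32, m, r, 29, z), (8, 9, b, d, 25, x), (8, 9, b, d, 32, k), (8, 9, b, d, 34, x), (8, 9, b, d, 36, x), (8, 9, b, d, 38, k)}
Projecting to C, G: {(18, 16), (18, 19), (18, 32), (25, 9), (29, 16), (29, 19), (29, 32), (32, 9), (34, 9), (36, 9), (38, 9)}

{(18, 16), (18, 19), (18, 32), (25, 9), (29, 16), (29, 19), (29, 32), (32, 9), (34, 9), (36, 9), (38, 9)}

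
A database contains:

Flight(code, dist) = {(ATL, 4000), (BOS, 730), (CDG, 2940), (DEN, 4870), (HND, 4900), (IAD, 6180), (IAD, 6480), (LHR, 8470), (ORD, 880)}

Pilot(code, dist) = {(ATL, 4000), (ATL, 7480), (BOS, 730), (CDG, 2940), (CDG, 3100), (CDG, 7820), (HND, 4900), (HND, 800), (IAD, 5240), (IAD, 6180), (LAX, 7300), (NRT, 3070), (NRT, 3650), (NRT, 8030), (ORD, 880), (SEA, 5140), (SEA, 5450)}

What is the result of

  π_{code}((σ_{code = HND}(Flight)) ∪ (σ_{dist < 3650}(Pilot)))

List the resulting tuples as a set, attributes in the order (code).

{BOS, CDG, HND, NRT, ORD}

Selection code = HND: {(HND, 4900)}
Selection dist < 3650: {(BOS, 730), (CDG, 2940), (CDG, 3100), (HND, 800), (NRT, 3070), (ORD, 880)}
Set union of the two operands is {(BOS, 730), (CDG, 2940), (CDG, 3100), (HND, 4900), (HND, 800), (NRT, 3070), (ORD, 880)}.
π_{code} gives {BOS, CDG, HND, NRT, ORD} (2 duplicate(s) eliminated).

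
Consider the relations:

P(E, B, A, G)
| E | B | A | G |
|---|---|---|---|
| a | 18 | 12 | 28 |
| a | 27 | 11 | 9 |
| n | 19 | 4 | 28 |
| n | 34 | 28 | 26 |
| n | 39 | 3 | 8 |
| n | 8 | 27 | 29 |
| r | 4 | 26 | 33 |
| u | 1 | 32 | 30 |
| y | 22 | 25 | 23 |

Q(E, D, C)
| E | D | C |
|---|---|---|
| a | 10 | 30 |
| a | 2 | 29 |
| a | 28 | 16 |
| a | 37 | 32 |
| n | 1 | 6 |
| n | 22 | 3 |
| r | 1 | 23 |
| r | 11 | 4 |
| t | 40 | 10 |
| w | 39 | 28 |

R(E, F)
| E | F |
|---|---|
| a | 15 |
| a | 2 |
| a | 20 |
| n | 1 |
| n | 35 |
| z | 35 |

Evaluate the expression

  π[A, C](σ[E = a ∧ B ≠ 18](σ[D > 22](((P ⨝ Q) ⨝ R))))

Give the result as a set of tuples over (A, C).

{(11, 16), (11, 32)}

Joining P and Q on E yields {(a, 18, 12, 28, 10, 30), (a, 18, 12, 28, 2, 29), (a, 18, 12, 28, 28, 16), (a, 18, 12, 28, 37, 32), (a, 27, 11, 9, 10, 30), (a, 27, 11, 9, 2, 29), (a, 27, 11, 9, 28, 16), (a, 27, 11, 9, 37, 32), (n, 19, 4, 28, 1, 6), (n, 19, 4, 28, 22, 3), (n, 34, 28, 26, 1, 6), (n, 34, 28, 26, 22, 3), (n, 39, 3, 8, 1, 6), (n, 39, 3, 8, 22, 3), (n, 8, 27, 29, 1, 6), (n, 8, 27, 29, 22, 3), (r, 4, 26, 33, 1, 23), (r, 4, 26, 33, 11, 4)}.
Joining (P ⨝ Q) and R on E yields {(a, 18, 12, 28, 10, 30, 15), (a, 18, 12, 28, 10, 30, 2), (a, 18, 12, 28, 10, 30, 20), (a, 18, 12, 28, 2, 29, 15), (a, 18, 12, 28, 2, 29, 2), (a, 18, 12, 28, 2, 29, 20), (a, 18, 12, 28, 28, 16, 15), (a, 18, 12, 28, 28, 16, 2), (a, 18, 12, 28, 28, 16, 20), (a, 18, 12, 28, 37, 32, 15), (a, 18, 12, 28, 37, 32, 2), (a, 18, 12, 28, 37, 32, 20), (a, 27, 11, 9, 10, 30, 15), (a, 27, 11, 9, 10, 30, 2), (a, 27, 11, 9, 10, 30, 20), (a, 27, 11, 9, 2, 29, 15), (a, 27, 11, 9, 2, 29, 2), (a, 27, 11, 9, 2, 29, 20), (a, 27, 11, 9, 28, 16, 15), (a, 27, 11, 9, 28, 16, 2), (a, 27, 11, 9, 28, 16, 20), (a, 27, 11, 9, 37, 32, 15), (a, 27, 11, 9, 37, 32, 2), (a, 27, 11, 9, 37, 32, 20), (n, 19, 4, 28, 1, 6, 1), (n, 19, 4, 28, 1, 6, 35), (n, 19, 4, 28, 22, 3, 1), (n, 19, 4, 28, 22, 3, 35), (n, 34, 28, 26, 1, 6, 1), (n, 34, 28, 26, 1, 6, 35), (n, 34, 28, 26, 22, 3, 1), (n, 34, 28, 26, 22, 3, 35), (n, 39, 3, 8, 1, 6, 1), (n, 39, 3, 8, 1, 6, 35), (n, 39, 3, 8, 22, 3, 1), (n, 39, 3, 8, 22, 3, 35), (n, 8, 27, 29, 1, 6, 1), (n, 8, 27, 29, 1, 6, 35), (n, 8, 27, 29, 22, 3, 1), (n, 8, 27, 29, 22, 3, 35)}.
Filtering on D > 22 leaves {(a, 18, 12, 28, 28, 16, 15), (a, 18, 12, 28, 28, 16, 2), (a, 18, 12, 28, 28, 16, 20), (a, 18, 12, 28, 37, 32, 15), (a, 18, 12, 28, 37, 32, 2), (a, 18, 12, 28, 37, 32, 20), (a, 27, 11, 9, 28, 16, 15), (a, 27, 11, 9, 28, 16, 2), (a, 27, 11, 9, 28, 16, 20), (a, 27, 11, 9, 37, 32, 15), (a, 27, 11, 9, 37, 32, 2), (a, 27, 11, 9, 37, 32, 20)}.
Filtering on E = a ∧ B ≠ 18 leaves {(a, 27, 11, 9, 28, 16, 15), (a, 27, 11, 9, 28, 16, 2), (a, 27, 11, 9, 28, 16, 20), (a, 27, 11, 9, 37, 32, 15), (a, 27, 11, 9, 37, 32, 2), (a, 27, 11, 9, 37, 32, 20)}.
π_{A, C} gives {(11, 16), (11, 32)} (4 duplicate(s) eliminated).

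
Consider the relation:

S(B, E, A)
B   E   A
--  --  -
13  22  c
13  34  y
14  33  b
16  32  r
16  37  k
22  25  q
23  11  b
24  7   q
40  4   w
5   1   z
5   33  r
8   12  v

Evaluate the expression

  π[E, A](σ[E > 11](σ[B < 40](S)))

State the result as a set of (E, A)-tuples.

Selection B < 40: {(13, 22, c), (13, 34, y), (14, 33, b), (16, 32, r), (16, 37, k), (22, 25, q), (23, 11, b), (24, 7, q), (5, 1, z), (5, 33, r), (8, 12, v)}
Selection E > 11: {(13, 22, c), (13, 34, y), (14, 33, b), (16, 32, r), (16, 37, k), (22, 25, q), (5, 33, r), (8, 12, v)}
π[E, A]: project onto (E, A) → {(12, v), (22, c), (25, q), (32, r), (33, b), (33, r), (34, y), (37, k)}

{(12, v), (22, c), (25, q), (32, r), (33, b), (33, r), (34, y), (37, k)}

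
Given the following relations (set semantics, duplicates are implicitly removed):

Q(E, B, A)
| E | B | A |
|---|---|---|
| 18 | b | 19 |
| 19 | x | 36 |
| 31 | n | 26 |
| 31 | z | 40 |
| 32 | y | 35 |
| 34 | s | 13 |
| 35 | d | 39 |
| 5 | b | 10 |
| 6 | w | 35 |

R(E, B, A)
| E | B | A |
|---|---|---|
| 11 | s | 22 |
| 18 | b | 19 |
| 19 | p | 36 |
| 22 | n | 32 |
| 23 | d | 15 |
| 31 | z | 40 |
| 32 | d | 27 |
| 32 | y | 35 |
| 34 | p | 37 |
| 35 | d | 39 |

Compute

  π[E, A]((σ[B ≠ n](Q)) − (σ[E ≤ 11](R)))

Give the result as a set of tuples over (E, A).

{(18, 19), (19, 36), (31, 40), (32, 35), (34, 13), (35, 39), (5, 10), (6, 35)}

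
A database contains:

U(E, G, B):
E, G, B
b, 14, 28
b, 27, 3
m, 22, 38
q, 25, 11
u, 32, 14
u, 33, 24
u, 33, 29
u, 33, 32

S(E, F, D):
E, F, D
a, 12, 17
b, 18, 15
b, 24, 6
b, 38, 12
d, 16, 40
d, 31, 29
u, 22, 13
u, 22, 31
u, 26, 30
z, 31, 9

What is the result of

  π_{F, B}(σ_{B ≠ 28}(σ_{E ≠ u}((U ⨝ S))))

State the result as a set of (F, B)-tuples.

Joining U and S on E yields {(b, 14, 28, 18, 15), (b, 14, 28, 24, 6), (b, 14, 28, 38, 12), (b, 27, 3, 18, 15), (b, 27, 3, 24, 6), (b, 27, 3, 38, 12), (u, 32, 14, 22, 13), (u, 32, 14, 22, 31), (u, 32, 14, 26, 30), (u, 33, 24, 22, 13), (u, 33, 24, 22, 31), (u, 33, 24, 26, 30), (u, 33, 29, 22, 13), (u, 33, 29, 22, 31), (u, 33, 29, 26, 30), (u, 33, 32, 22, 13), (u, 33, 32, 22, 31), (u, 33, 32, 26, 30)}.
Selection E ≠ u: {(b, 14, 28, 18, 15), (b, 14, 28, 24, 6), (b, 14, 28, 38, 12), (b, 27, 3, 18, 15), (b, 27, 3, 24, 6), (b, 27, 3, 38, 12)}
Selection B ≠ 28: {(b, 27, 3, 18, 15), (b, 27, 3, 24, 6), (b, 27, 3, 38, 12)}
π[F, B]: project onto (F, B) → {(18, 3), (24, 3), (38, 3)}

{(18, 3), (24, 3), (38, 3)}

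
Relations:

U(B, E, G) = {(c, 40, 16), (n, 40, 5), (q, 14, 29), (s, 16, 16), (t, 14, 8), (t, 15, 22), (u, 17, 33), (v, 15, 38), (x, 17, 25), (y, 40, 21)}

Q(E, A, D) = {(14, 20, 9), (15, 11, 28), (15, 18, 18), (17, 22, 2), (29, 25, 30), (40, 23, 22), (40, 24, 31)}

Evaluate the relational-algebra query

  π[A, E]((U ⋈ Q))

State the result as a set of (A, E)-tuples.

Joining U and Q on E yields {(c, 40, 16, 23, 22), (c, 40, 16, 24, 31), (n, 40, 5, 23, 22), (n, 40, 5, 24, 31), (q, 14, 29, 20, 9), (t, 14, 8, 20, 9), (t, 15, 22, 11, 28), (t, 15, 22, 18, 18), (u, 17, 33, 22, 2), (v, 15, 38, 11, 28), (v, 15, 38, 18, 18), (x, 17, 25, 22, 2), (y, 40, 21, 23, 22), (y, 40, 21, 24, 31)}.
Keep only column(s) A, E (8 duplicate(s) eliminated): {(11, 15), (18, 15), (20, 14), (22, 17), (23, 40), (24, 40)}

{(11, 15), (18, 15), (20, 14), (22, 17), (23, 40), (24, 40)}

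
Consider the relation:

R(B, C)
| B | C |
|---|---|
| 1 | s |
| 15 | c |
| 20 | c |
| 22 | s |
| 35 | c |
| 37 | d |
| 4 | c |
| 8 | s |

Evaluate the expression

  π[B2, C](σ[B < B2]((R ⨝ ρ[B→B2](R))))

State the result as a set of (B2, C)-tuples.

{(15, c), (20, c), (22, s), (35, c), (8, s)}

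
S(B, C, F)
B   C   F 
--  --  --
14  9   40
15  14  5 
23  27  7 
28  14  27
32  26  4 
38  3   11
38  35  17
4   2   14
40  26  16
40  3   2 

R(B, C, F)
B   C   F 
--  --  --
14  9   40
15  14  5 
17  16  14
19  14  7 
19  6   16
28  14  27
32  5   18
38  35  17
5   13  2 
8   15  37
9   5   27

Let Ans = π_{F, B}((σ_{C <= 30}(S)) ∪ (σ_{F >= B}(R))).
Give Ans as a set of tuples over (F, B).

σ[C <= 30]: keep tuples satisfying C <= 30 → {(14, 9, 40), (15, 14, 5), (23, 27, 7), (28, 14, 27), (32, 26, 4), (38, 3, 11), (4, 2, 14), (40, 26, 16), (40, 3, 2)}
σ[F >= B]: keep tuples satisfying F >= B → {(14, 9, 40), (8, 15, 37), (9, 5, 27)}
Set union of the two operands is {(14, 9, 40), (15, 14, 5), (23, 27, 7), (28, 14, 27), (32, 26, 4), (38, 3, 11), (4, 2, 14), (40, 26, 16), (40, 3, 2), (8, 15, 37), (9, 5, 27)}.
Projecting to F, B: {(11, 38), (14, 4), (16, 40), (2, 40), (27, 28), (27, 9), (37, 8), (4, 32), (40, 14), (5, 15), (7, 23)}

{(11, 38), (14, 4), (16, 40), (2, 40), (27, 28), (27, 9), (37, 8), (4, 32), (40, 14), (5, 15), (7, 23)}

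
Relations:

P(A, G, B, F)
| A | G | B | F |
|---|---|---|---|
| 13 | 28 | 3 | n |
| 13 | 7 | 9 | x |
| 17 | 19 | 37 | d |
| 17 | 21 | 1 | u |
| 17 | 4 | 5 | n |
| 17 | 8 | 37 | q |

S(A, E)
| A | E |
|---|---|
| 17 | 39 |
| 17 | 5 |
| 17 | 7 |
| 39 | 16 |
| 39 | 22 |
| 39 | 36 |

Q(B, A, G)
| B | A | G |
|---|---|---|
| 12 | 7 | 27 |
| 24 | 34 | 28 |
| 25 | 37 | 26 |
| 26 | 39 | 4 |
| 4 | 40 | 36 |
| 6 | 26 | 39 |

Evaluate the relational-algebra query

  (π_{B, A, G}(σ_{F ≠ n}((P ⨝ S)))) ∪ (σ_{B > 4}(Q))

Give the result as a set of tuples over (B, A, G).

Joining P and S on A yields {(17, 19, 37, d, 39), (17, 19, 37, d, 5), (17, 19, 37, d, 7), (17, 21, 1, u, 39), (17, 21, 1, u, 5), (17, 21, 1, u, 7), (17, 4, 5, n, 39), (17, 4, 5, n, 5), (17, 4, 5, n, 7), (17, 8, 37, q, 39), (17, 8, 37, q, 5), (17, 8, 37, q, 7)}.
Filtering on F ≠ n leaves {(17, 19, 37, d, 39), (17, 19, 37, d, 5), (17, 19, 37, d, 7), (17, 21, 1, u, 39), (17, 21, 1, u, 5), (17, 21, 1, u, 7), (17, 8, 37, q, 39), (17, 8, 37, q, 5), (17, 8, 37, q, 7)}.
π[B, A, G]: project onto (B, A, G) (6 duplicate(s) eliminated) → {(1, 17, 21), (37, 17, 19), (37, 17, 8)}
Filtering on B > 4 leaves {(12, 7, 27), (24, 34, 28), (25, 37, 26), (26, 39, 4), (6, 26, 39)}.
Taking the union: {(1, 17, 21), (12, 7, 27), (24, 34, 28), (25, 37, 26), (26, 39, 4), (37, 17, 19), (37, 17, 8), (6, 26, 39)}

{(1, 17, 21), (12, 7, 27), (24, 34, 28), (25, 37, 26), (26, 39, 4), (37, 17, 19), (37, 17, 8), (6, 26, 39)}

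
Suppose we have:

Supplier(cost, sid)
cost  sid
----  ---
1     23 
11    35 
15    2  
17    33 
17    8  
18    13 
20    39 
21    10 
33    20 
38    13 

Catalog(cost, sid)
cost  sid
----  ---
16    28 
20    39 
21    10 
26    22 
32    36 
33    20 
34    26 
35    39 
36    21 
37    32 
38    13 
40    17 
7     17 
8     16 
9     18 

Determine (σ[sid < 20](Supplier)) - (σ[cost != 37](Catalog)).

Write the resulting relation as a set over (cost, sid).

{(15, 2), (17, 8), (18, 13)}

σ[sid < 20]: keep tuples satisfying sid < 20 → {(15, 2), (17, 8), (18, 13), (21, 10), (38, 13)}
σ[cost != 37]: keep tuples satisfying cost != 37 → {(16, 28), (20, 39), (21, 10), (26, 22), (32, 36), (33, 20), (34, 26), (35, 39), (36, 21), (38, 13), (40, 17), (7, 17), (8, 16), (9, 18)}
Taking the difference: {(15, 2), (17, 8), (18, 13)}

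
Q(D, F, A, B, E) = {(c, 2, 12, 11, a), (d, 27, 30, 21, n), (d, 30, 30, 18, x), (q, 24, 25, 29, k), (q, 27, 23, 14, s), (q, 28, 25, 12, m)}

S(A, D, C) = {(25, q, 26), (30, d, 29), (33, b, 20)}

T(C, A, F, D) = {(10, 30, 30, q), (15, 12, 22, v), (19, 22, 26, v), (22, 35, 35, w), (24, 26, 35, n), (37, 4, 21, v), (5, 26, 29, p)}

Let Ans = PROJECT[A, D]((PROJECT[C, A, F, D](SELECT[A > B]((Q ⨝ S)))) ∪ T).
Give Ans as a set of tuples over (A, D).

Natural join on D, A: {(d, 27, 30, 21, n, 29), (d, 30, 30, 18, x, 29), (q, 24, 25, 29, k, 26), (q, 28, 25, 12, m, 26)}
Selection A > B: {(d, 27, 30, 21, n, 29), (d, 30, 30, 18, x, 29), (q, 28, 25, 12, m, 26)}
π[C, A, F, D]: project onto (C, A, F, D) → {(26, 25, 28, q), (29, 30, 27, d), (29, 30, 30, d)}
Set union of the two operands is {(10, 30, 30, q), (15, 12, 22, v), (19, 22, 26, v), (22, 35, 35, w), (24, 26, 35, n), (26, 25, 28, q), (29, 30, 27, d), (29, 30, 30, d), (37, 4, 21, v), (5, 26, 29, p)}.
π[A, D]: project onto (A, D) (1 duplicate(s) eliminated) → {(12, v), (22, v), (25, q), (26, n), (26, p), (30, d), (30, q), (35, w), (4, v)}

{(12, v), (22, v), (25, q), (26, n), (26, p), (30, d), (30, q), (35, w), (4, v)}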